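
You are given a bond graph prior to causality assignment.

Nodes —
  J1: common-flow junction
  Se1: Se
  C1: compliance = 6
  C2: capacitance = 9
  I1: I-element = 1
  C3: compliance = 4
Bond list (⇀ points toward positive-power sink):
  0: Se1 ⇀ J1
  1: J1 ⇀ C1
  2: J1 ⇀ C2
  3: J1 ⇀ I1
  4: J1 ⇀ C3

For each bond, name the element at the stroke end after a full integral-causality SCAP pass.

bond 0 stroke→J1  (Se1 (Se) sets effort on bond)
bond 1 stroke→J1  (prefer integral on C1)
bond 2 stroke→J1  (C2: C, integral causality)
bond 3 stroke→I1  (I1: I, integral causality)
bond 4 stroke→J1  (1-jn J1 has f-setter on 3)

β0 stroke at J1
β1 stroke at J1
β2 stroke at J1
β3 stroke at I1
β4 stroke at J1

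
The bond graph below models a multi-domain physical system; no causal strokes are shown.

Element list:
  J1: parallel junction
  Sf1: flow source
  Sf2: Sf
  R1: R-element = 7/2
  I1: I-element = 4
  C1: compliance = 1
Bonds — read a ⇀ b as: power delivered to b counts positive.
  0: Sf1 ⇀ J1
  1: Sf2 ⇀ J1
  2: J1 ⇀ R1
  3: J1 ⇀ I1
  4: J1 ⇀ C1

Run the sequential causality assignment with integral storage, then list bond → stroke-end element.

bond 0 stroke at Sf1
bond 1 stroke at Sf2
bond 2 stroke at R1
bond 3 stroke at I1
bond 4 stroke at J1

β0 →Sf1  (Sf1 fixes flow; stroke at Sf1)
β1 →Sf2  (Sf2: flow source, stroke at near end)
β3 →I1  (I1 integral (f out))
β4 →J1  (C1 outputs effort q/C1)
β2 →R1  (J1 effort already set via bond 4)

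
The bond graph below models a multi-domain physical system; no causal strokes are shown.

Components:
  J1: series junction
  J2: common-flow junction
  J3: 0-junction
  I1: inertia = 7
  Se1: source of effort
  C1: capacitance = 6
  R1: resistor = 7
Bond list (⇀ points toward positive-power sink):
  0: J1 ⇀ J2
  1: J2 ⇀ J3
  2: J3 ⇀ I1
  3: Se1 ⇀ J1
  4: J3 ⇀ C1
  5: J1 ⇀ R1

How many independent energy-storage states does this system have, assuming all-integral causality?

bond 3 stroke at J1  (Se1: effort source, stroke at far end)
bond 2 stroke at I1  (I1 outputs flow p/I1)
bond 4 stroke at J3  (C1 outputs effort q/C1)
bond 1 stroke at J2  (common-e at J3 fixed by 4)
bond 0 stroke at J1  (J2: last free bond brings flow in)
bond 5 stroke at R1  (only one flow-in slot at J1)

2  (C1, I1 all integral)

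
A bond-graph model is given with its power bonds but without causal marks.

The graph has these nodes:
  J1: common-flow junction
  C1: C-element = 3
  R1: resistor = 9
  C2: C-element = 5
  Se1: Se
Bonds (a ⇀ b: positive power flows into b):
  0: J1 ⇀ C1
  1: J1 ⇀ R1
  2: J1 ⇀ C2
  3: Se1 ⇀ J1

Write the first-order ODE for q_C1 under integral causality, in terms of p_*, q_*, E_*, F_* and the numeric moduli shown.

#3 stroke→J1  (Se1 (Se) sets effort on bond)
#0 stroke→J1  (C1 integral (e out))
#2 stroke→J1  (C2 integral (e out))
#1 stroke→R1  (J1: last free bond brings flow in)

dq_C1/dt = E_Se1/9 - q_C1/27 - q_C2/45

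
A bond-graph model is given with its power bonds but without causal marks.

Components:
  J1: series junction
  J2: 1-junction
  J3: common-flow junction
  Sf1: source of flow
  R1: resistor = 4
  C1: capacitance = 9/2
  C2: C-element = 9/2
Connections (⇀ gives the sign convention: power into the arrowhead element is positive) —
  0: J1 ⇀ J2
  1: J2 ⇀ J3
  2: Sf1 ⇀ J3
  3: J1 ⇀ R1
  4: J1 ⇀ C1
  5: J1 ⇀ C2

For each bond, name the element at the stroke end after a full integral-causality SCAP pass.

#0 |J2
#1 |J3
#2 |Sf1
#3 |J1
#4 |J1
#5 |J1

b2 stroke→Sf1  (source Sf1 imposes f)
b1 stroke→J3  (J3: bond 2 brought flow, rest push out)
b0 stroke→J2  (J2: bond 1 brought flow, rest push out)
b3 stroke→J1  (1-jn J1 has f-setter on 0)
b4 stroke→J1  (1-jn J1 has f-setter on 0)
b5 stroke→J1  (common-f at J1 fixed by 0)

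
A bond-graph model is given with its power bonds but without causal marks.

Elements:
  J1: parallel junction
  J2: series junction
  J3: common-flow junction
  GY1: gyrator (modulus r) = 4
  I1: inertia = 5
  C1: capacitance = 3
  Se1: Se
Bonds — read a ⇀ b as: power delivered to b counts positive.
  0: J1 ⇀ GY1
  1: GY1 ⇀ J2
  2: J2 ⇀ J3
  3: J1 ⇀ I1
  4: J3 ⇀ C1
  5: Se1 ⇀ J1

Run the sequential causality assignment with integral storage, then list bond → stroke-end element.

β5 stroke at J1  (Se1: effort source, stroke at far end)
β0 stroke at GY1  (0-jn J1 has e-setter on 5)
β3 stroke at I1  (0-jn J1 has e-setter on 5)
β1 stroke at GY1  (GY GY1: same side as bond 0)
β2 stroke at J2  (J2 flow already set via bond 1)
β4 stroke at J3  (J3: bond 2 brought flow, rest push out)

#0 stroke→GY1
#1 stroke→GY1
#2 stroke→J2
#3 stroke→I1
#4 stroke→J3
#5 stroke→J1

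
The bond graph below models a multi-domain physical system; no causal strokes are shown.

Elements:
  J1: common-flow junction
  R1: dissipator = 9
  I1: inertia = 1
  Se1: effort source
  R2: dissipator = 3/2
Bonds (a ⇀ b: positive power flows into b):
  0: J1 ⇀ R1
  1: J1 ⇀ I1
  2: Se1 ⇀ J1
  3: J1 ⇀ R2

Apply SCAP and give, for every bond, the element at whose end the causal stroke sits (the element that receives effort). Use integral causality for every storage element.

β2 |J1  (Se1: effort source, stroke at far end)
β1 |I1  (I1: I, integral causality)
β0 |J1  (common-f at J1 fixed by 1)
β3 |J1  (J1 flow already set via bond 1)

#0 stroke at J1
#1 stroke at I1
#2 stroke at J1
#3 stroke at J1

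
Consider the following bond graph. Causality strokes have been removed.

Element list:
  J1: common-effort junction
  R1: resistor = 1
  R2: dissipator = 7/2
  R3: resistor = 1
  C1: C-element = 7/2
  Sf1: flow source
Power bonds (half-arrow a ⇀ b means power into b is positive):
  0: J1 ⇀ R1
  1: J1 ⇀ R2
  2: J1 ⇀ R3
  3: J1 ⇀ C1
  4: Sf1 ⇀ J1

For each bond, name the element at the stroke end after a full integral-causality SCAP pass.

#0 →R1
#1 →R2
#2 →R3
#3 →J1
#4 →Sf1

bond 4 stroke at Sf1  (Sf1: flow source, stroke at near end)
bond 3 stroke at J1  (prefer integral on C1)
bond 0 stroke at R1  (J1 effort already set via bond 3)
bond 1 stroke at R2  (J1 effort already set via bond 3)
bond 2 stroke at R3  (J1 effort already set via bond 3)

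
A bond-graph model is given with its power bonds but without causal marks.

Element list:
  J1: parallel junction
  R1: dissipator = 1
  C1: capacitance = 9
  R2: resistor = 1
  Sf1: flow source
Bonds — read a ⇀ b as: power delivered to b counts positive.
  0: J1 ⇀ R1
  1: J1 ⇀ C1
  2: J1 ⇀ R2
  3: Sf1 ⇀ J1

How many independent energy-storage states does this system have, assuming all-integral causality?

1  (C1 all integral)

#3 →Sf1  (Sf1 (Sf) sets flow on bond)
#1 →J1  (C1 outputs effort q/C1)
#0 →R1  (J1: bond 1 brought effort, rest push out)
#2 →R2  (J1 effort already set via bond 1)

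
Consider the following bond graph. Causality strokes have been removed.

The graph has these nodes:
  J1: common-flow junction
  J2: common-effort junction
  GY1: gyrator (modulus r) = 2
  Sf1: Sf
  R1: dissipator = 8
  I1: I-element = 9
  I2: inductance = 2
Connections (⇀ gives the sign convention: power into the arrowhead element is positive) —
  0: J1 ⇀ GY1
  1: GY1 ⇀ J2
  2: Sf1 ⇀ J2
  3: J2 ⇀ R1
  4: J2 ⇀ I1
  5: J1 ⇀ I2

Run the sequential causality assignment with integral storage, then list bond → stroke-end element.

b2 →Sf1  (Sf1: flow source, stroke at near end)
b4 →I1  (prefer integral on I1)
b5 →I2  (prefer integral on I2)
b0 →J1  (J1: bond 5 brought flow, rest push out)
b1 →J2  (GY1 both-in/both-out from 0)
b3 →R1  (common-e at J2 fixed by 1)

bond 0 stroke at J1
bond 1 stroke at J2
bond 2 stroke at Sf1
bond 3 stroke at R1
bond 4 stroke at I1
bond 5 stroke at I2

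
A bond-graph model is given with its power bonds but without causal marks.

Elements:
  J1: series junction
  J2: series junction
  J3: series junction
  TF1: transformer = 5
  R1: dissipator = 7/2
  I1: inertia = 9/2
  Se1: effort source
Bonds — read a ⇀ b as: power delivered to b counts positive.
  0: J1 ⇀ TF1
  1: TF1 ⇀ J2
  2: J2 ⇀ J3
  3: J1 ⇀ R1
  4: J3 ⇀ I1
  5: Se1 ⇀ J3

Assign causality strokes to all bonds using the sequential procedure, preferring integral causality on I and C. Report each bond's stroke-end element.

b0 →TF1
b1 →J2
b2 →J3
b3 →J1
b4 →I1
b5 →J3

bond 5 stroke→J3  (Se1: effort source, stroke at far end)
bond 4 stroke→I1  (I1 outputs flow p/I1)
bond 2 stroke→J3  (J3: bond 4 brought flow, rest push out)
bond 1 stroke→J2  (J2 flow already set via bond 2)
bond 0 stroke→TF1  (TF TF1: opposite of bond 1)
bond 3 stroke→J1  (1-jn J1 has f-setter on 0)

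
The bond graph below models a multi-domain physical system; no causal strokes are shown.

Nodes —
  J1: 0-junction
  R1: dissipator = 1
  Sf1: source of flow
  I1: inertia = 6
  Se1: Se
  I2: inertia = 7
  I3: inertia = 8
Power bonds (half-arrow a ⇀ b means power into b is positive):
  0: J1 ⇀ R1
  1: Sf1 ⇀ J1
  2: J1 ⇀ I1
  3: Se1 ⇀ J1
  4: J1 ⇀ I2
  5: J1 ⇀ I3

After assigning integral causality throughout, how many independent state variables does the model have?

3  (I1, I2, I3 all integral)

bond 1 stroke→Sf1  (Sf1 (Sf) sets flow on bond)
bond 3 stroke→J1  (Se1 fixes effort; stroke away)
bond 0 stroke→R1  (common-e at J1 fixed by 3)
bond 2 stroke→I1  (J1: bond 3 brought effort, rest push out)
bond 4 stroke→I2  (J1 effort already set via bond 3)
bond 5 stroke→I3  (J1: bond 3 brought effort, rest push out)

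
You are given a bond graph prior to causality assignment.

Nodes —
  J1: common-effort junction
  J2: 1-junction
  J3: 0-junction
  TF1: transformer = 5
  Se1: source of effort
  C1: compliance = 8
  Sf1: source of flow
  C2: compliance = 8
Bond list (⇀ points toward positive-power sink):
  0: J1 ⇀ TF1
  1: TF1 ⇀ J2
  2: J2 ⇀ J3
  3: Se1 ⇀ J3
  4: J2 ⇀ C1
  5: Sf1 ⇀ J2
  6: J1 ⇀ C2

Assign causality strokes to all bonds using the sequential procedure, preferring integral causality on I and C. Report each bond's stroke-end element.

bond 3 →J3  (Se1 fixes effort; stroke away)
bond 5 →Sf1  (Sf1 (Sf) sets flow on bond)
bond 1 →J2  (common-f at J2 fixed by 5)
bond 2 →J2  (J2 flow already set via bond 5)
bond 4 →J2  (J2 flow already set via bond 5)
bond 0 →TF1  (TF1 one-in-one-out from 1)
bond 6 →J1  (only one effort-in slot at J1)

#0 stroke→TF1
#1 stroke→J2
#2 stroke→J2
#3 stroke→J3
#4 stroke→J2
#5 stroke→Sf1
#6 stroke→J1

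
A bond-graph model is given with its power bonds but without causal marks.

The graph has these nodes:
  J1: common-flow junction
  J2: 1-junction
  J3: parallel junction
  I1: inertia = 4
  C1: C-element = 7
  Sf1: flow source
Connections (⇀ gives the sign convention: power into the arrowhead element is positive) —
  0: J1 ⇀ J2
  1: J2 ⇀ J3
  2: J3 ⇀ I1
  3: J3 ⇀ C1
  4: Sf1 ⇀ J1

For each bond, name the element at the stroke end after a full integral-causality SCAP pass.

β0 →J1
β1 →J2
β2 →I1
β3 →J3
β4 →Sf1

bond 4 stroke→Sf1  (Sf1 fixes flow; stroke at Sf1)
bond 0 stroke→J1  (J1 flow already set via bond 4)
bond 1 stroke→J2  (common-f at J2 fixed by 0)
bond 2 stroke→I1  (prefer integral on I1)
bond 3 stroke→J3  (J3 needs exactly one e-in)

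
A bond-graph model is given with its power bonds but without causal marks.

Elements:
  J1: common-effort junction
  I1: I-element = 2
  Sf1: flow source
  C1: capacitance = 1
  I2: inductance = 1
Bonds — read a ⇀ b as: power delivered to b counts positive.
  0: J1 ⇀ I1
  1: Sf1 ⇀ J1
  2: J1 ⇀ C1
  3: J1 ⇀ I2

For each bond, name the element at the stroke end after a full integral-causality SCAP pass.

b1 stroke at Sf1  (Sf1: flow source, stroke at near end)
b0 stroke at I1  (I1: I, integral causality)
b2 stroke at J1  (C1 outputs effort q/C1)
b3 stroke at I2  (0-jn J1 has e-setter on 2)

#0 |I1
#1 |Sf1
#2 |J1
#3 |I2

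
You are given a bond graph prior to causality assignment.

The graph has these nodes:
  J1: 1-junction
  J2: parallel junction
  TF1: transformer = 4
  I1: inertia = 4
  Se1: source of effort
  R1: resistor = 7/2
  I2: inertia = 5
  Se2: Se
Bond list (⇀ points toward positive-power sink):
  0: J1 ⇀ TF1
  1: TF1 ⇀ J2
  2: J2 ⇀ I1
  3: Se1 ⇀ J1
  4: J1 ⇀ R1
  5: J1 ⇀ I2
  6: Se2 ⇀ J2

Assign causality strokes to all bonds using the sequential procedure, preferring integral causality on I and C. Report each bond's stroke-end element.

#3 stroke at J1  (Se1: effort source, stroke at far end)
#6 stroke at J2  (Se2 fixes effort; stroke away)
#1 stroke at TF1  (J2 effort already set via bond 6)
#2 stroke at I1  (J2: bond 6 brought effort, rest push out)
#0 stroke at J1  (TF1 one-in-one-out from 1)
#5 stroke at I2  (prefer integral on I2)
#4 stroke at J1  (J1: bond 5 brought flow, rest push out)

β0 stroke→J1
β1 stroke→TF1
β2 stroke→I1
β3 stroke→J1
β4 stroke→J1
β5 stroke→I2
β6 stroke→J2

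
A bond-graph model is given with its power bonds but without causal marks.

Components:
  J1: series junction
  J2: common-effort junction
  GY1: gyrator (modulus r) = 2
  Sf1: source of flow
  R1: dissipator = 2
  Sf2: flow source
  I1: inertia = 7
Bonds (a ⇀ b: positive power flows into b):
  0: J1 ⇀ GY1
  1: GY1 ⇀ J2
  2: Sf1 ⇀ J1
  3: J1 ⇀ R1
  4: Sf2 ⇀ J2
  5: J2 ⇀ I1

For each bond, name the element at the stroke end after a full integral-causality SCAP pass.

β2 |Sf1  (Sf1: flow source, stroke at near end)
β4 |Sf2  (Sf2: flow source, stroke at near end)
β0 |J1  (J1: bond 2 brought flow, rest push out)
β3 |J1  (1-jn J1 has f-setter on 2)
β1 |J2  (GY1 both-in/both-out from 0)
β5 |I1  (0-jn J2 has e-setter on 1)

#0 →J1
#1 →J2
#2 →Sf1
#3 →J1
#4 →Sf2
#5 →I1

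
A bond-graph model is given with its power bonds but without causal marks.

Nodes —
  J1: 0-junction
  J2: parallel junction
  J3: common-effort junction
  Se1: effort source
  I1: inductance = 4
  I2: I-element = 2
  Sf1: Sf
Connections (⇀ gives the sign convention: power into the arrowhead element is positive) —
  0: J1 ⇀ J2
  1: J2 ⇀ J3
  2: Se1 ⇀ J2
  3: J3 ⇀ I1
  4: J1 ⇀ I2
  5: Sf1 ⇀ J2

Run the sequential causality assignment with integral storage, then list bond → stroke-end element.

bond 2 stroke→J2  (Se1: effort source, stroke at far end)
bond 5 stroke→Sf1  (Sf1 fixes flow; stroke at Sf1)
bond 0 stroke→J1  (common-e at J2 fixed by 2)
bond 1 stroke→J3  (J2 effort already set via bond 2)
bond 3 stroke→I1  (J3: bond 1 brought effort, rest push out)
bond 4 stroke→I2  (common-e at J1 fixed by 0)

b0 stroke at J1
b1 stroke at J3
b2 stroke at J2
b3 stroke at I1
b4 stroke at I2
b5 stroke at Sf1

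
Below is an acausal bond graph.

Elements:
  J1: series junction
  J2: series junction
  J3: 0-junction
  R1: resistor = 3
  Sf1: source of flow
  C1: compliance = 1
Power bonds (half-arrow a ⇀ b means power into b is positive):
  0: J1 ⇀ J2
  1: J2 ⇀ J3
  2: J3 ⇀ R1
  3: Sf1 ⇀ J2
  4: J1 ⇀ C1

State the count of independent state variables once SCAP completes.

1  (C1 all integral)

β3 stroke→Sf1  (Sf1: flow source, stroke at near end)
β0 stroke→J2  (1-jn J2 has f-setter on 3)
β1 stroke→J2  (J2: bond 3 brought flow, rest push out)
β2 stroke→J3  (only one effort-in slot at J3)
β4 stroke→J1  (common-f at J1 fixed by 0)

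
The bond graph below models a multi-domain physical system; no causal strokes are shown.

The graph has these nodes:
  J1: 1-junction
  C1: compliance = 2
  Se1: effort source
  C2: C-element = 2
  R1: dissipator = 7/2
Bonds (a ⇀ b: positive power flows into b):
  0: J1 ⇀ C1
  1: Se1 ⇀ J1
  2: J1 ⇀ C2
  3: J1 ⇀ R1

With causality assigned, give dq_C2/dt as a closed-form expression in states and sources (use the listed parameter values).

dq_C2/dt = 2*E_Se1/7 - q_C1/7 - q_C2/7

#1 stroke at J1  (Se1: effort source, stroke at far end)
#0 stroke at J1  (C1 integral (e out))
#2 stroke at J1  (C2: C, integral causality)
#3 stroke at R1  (closing 1-jn rule on J1)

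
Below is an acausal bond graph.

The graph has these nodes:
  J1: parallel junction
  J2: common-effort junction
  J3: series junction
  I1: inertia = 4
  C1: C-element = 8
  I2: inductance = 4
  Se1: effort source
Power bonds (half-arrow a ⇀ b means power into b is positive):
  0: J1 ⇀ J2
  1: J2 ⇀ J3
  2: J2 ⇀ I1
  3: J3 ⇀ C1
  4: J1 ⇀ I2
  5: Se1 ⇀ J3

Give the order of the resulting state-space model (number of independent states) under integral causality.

3  (C1, I1, I2 all integral)

β5 |J3  (source Se1 imposes e)
β2 |I1  (I1: I, integral causality)
β3 |J3  (prefer integral on C1)
β1 |J2  (J3 needs exactly one f-in)
β0 |J1  (J2: bond 1 brought effort, rest push out)
β4 |I2  (0-jn J1 has e-setter on 0)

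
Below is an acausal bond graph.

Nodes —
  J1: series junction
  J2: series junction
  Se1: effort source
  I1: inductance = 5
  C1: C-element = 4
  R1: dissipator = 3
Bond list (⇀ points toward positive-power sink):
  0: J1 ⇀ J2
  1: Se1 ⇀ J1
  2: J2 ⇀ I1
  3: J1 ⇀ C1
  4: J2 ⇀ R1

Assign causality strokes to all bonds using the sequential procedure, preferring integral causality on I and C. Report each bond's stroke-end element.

β1 stroke→J1  (Se1 fixes effort; stroke away)
β2 stroke→I1  (prefer integral on I1)
β0 stroke→J2  (1-jn J2 has f-setter on 2)
β4 stroke→J2  (common-f at J2 fixed by 2)
β3 stroke→J1  (J1: bond 0 brought flow, rest push out)

β0 stroke at J2
β1 stroke at J1
β2 stroke at I1
β3 stroke at J1
β4 stroke at J2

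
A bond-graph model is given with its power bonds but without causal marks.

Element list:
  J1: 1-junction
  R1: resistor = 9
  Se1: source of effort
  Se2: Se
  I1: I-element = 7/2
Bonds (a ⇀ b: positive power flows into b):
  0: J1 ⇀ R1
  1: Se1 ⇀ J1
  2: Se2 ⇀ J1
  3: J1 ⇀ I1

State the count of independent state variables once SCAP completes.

1  (I1 all integral)

β1 stroke→J1  (Se1 fixes effort; stroke away)
β2 stroke→J1  (source Se2 imposes e)
β3 stroke→I1  (I1 outputs flow p/I1)
β0 stroke→J1  (common-f at J1 fixed by 3)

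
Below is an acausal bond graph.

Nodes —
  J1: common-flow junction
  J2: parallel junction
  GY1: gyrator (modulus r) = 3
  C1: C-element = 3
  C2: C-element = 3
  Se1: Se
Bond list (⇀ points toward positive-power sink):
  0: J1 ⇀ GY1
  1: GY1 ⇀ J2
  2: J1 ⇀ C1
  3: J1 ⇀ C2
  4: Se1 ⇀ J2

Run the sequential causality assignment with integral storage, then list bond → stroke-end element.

bond 0 →GY1
bond 1 →GY1
bond 2 →J1
bond 3 →J1
bond 4 →J2

bond 4 →J2  (source Se1 imposes e)
bond 1 →GY1  (J2: bond 4 brought effort, rest push out)
bond 0 →GY1  (GY GY1: same side as bond 1)
bond 2 →J1  (J1: bond 0 brought flow, rest push out)
bond 3 →J1  (1-jn J1 has f-setter on 0)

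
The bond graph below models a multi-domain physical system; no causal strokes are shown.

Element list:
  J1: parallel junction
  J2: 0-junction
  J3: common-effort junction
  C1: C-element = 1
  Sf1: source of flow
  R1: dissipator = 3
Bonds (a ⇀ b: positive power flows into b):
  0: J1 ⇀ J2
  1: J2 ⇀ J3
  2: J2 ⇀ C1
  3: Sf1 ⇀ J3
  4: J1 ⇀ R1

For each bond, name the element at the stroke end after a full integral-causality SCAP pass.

β0 stroke→J1
β1 stroke→J3
β2 stroke→J2
β3 stroke→Sf1
β4 stroke→R1

β3 |Sf1  (source Sf1 imposes f)
β1 |J3  (only one effort-in slot at J3)
β2 |J2  (C1: C, integral causality)
β0 |J1  (common-e at J2 fixed by 2)
β4 |R1  (J1: bond 0 brought effort, rest push out)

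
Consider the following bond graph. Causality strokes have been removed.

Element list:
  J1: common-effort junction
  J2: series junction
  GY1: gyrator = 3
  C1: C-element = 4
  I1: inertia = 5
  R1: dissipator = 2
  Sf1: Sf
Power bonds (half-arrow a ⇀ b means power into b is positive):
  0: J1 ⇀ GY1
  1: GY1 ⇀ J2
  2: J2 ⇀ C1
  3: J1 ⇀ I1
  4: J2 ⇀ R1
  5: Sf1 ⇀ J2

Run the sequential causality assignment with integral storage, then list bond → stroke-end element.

b0 stroke→J1
b1 stroke→J2
b2 stroke→J2
b3 stroke→I1
b4 stroke→J2
b5 stroke→Sf1

bond 5 stroke→Sf1  (Sf1 (Sf) sets flow on bond)
bond 1 stroke→J2  (J2 flow already set via bond 5)
bond 2 stroke→J2  (common-f at J2 fixed by 5)
bond 4 stroke→J2  (J2: bond 5 brought flow, rest push out)
bond 0 stroke→J1  (through GY1, causality inverts; strokes same side of GY1)
bond 3 stroke→I1  (J1: bond 0 brought effort, rest push out)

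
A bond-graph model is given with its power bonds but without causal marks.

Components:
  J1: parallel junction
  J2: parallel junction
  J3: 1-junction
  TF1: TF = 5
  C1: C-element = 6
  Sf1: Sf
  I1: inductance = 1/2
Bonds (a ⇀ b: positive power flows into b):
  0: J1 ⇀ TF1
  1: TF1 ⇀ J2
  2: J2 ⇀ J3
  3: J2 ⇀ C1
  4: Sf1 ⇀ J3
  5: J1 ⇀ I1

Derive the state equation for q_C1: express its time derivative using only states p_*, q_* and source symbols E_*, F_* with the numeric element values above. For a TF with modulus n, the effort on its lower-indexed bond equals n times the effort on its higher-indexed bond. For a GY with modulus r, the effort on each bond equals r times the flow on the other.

bond 4 stroke at Sf1  (Sf1 fixes flow; stroke at Sf1)
bond 2 stroke at J3  (J3 flow already set via bond 4)
bond 3 stroke at J2  (C1 outputs effort q/C1)
bond 1 stroke at TF1  (0-jn J2 has e-setter on 3)
bond 0 stroke at J1  (TF TF1: opposite of bond 1)
bond 5 stroke at I1  (0-jn J1 has e-setter on 0)

dq_C1/dt = -F_Sf1 - 10*p_I1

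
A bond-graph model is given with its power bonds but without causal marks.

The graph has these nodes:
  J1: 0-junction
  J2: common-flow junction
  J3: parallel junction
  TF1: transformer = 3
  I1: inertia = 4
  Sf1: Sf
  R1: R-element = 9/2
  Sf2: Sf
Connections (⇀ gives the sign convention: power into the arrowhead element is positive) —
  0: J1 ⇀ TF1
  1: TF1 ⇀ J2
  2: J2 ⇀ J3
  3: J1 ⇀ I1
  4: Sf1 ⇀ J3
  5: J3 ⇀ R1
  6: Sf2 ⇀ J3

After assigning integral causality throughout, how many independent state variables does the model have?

1  (I1 all integral)

β4 |Sf1  (Sf1 fixes flow; stroke at Sf1)
β6 |Sf2  (Sf2 (Sf) sets flow on bond)
β3 |I1  (I1 outputs flow p/I1)
β0 |J1  (only one effort-in slot at J1)
β1 |TF1  (through TF1, causality passes straight; one stroke at TF1)
β2 |J2  (J2 flow already set via bond 1)
β5 |J3  (J3 needs exactly one e-in)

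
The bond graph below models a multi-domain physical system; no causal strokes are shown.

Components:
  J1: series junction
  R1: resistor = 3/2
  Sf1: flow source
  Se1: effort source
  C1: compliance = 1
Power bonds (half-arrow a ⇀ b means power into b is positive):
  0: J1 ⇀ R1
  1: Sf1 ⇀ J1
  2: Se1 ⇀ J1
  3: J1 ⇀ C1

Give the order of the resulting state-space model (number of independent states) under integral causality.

1  (C1 all integral)

β1 |Sf1  (Sf1 fixes flow; stroke at Sf1)
β2 |J1  (source Se1 imposes e)
β0 |J1  (J1 flow already set via bond 1)
β3 |J1  (J1: bond 1 brought flow, rest push out)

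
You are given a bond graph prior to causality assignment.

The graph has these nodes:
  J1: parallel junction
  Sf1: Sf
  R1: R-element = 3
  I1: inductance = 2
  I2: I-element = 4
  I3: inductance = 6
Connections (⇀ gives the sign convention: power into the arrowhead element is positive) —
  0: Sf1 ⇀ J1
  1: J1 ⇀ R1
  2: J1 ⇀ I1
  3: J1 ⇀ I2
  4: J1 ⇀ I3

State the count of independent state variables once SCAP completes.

bond 0 stroke at Sf1  (Sf1: flow source, stroke at near end)
bond 2 stroke at I1  (I1 outputs flow p/I1)
bond 3 stroke at I2  (I2: I, integral causality)
bond 4 stroke at I3  (I3: I, integral causality)
bond 1 stroke at J1  (only one effort-in slot at J1)

3  (I1, I2, I3 all integral)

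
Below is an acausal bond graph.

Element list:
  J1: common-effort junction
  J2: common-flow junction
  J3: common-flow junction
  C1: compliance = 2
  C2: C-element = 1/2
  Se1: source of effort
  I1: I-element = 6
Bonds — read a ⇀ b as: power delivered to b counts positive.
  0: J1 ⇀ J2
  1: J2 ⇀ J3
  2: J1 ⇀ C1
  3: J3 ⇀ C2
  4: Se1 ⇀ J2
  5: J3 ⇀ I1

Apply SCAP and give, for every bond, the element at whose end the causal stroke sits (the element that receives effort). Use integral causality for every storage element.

bond 4 →J2  (Se1: effort source, stroke at far end)
bond 2 →J1  (C1 integral (e out))
bond 0 →J2  (0-jn J1 has e-setter on 2)
bond 1 →J3  (closing 1-jn rule on J2)
bond 3 →J3  (C2 outputs effort q/C2)
bond 5 →I1  (J3 needs exactly one f-in)

b0 →J2
b1 →J3
b2 →J1
b3 →J3
b4 →J2
b5 →I1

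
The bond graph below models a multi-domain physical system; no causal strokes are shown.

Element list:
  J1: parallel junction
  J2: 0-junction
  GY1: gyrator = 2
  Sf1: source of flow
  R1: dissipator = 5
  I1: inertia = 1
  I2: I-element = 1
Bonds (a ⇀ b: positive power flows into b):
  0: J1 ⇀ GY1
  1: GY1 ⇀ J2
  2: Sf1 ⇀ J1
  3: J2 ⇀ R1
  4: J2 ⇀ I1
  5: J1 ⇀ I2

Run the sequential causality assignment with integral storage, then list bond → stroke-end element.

bond 2 stroke at Sf1  (Sf1 fixes flow; stroke at Sf1)
bond 4 stroke at I1  (I1: I, integral causality)
bond 5 stroke at I2  (prefer integral on I2)
bond 0 stroke at J1  (J1: last free bond brings effort in)
bond 1 stroke at J2  (GY1: gyrator matches bond 0)
bond 3 stroke at R1  (common-e at J2 fixed by 1)

#0 stroke→J1
#1 stroke→J2
#2 stroke→Sf1
#3 stroke→R1
#4 stroke→I1
#5 stroke→I2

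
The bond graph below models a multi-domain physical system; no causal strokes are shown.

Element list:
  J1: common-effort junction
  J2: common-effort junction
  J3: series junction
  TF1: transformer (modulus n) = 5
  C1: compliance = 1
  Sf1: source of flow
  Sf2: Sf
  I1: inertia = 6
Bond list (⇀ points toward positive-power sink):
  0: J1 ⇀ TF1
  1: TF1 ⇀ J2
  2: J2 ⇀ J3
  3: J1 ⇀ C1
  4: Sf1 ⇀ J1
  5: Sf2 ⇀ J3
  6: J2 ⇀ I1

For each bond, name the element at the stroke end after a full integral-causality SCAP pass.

b0 stroke at TF1
b1 stroke at J2
b2 stroke at J3
b3 stroke at J1
b4 stroke at Sf1
b5 stroke at Sf2
b6 stroke at I1

b4 stroke at Sf1  (Sf1: flow source, stroke at near end)
b5 stroke at Sf2  (Sf2 (Sf) sets flow on bond)
b2 stroke at J3  (J3 flow already set via bond 5)
b3 stroke at J1  (C1 outputs effort q/C1)
b0 stroke at TF1  (0-jn J1 has e-setter on 3)
b1 stroke at J2  (through TF1, causality passes straight; one stroke at TF1)
b6 stroke at I1  (J2 effort already set via bond 1)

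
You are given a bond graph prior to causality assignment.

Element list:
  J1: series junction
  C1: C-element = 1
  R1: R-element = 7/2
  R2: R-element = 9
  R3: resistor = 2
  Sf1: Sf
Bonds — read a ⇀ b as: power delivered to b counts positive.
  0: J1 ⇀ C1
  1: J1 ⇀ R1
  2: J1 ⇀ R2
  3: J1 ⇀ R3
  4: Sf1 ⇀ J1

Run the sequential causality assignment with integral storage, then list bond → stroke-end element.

bond 4 stroke→Sf1  (Sf1: flow source, stroke at near end)
bond 0 stroke→J1  (J1: bond 4 brought flow, rest push out)
bond 1 stroke→J1  (J1 flow already set via bond 4)
bond 2 stroke→J1  (1-jn J1 has f-setter on 4)
bond 3 stroke→J1  (J1 flow already set via bond 4)

bond 0 |J1
bond 1 |J1
bond 2 |J1
bond 3 |J1
bond 4 |Sf1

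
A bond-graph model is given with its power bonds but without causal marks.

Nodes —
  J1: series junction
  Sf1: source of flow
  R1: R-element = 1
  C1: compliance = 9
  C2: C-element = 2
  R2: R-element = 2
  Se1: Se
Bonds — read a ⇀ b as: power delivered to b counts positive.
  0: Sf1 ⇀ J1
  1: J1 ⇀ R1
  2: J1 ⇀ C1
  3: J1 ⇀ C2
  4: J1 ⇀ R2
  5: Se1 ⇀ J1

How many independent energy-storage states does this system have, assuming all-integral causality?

β0 →Sf1  (source Sf1 imposes f)
β5 →J1  (source Se1 imposes e)
β1 →J1  (1-jn J1 has f-setter on 0)
β2 →J1  (1-jn J1 has f-setter on 0)
β3 →J1  (J1: bond 0 brought flow, rest push out)
β4 →J1  (J1: bond 0 brought flow, rest push out)

2  (C1, C2 all integral)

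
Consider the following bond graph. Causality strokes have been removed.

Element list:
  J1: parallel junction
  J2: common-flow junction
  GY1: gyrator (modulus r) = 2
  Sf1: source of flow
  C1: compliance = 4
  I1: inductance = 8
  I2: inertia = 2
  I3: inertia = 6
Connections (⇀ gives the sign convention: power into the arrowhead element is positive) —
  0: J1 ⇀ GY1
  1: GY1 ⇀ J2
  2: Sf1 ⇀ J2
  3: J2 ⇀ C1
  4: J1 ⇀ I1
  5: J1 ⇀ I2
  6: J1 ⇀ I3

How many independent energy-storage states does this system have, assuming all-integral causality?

4  (C1, I1, I2, I3 all integral)

β2 stroke at Sf1  (Sf1 fixes flow; stroke at Sf1)
β1 stroke at J2  (J2: bond 2 brought flow, rest push out)
β3 stroke at J2  (1-jn J2 has f-setter on 2)
β0 stroke at J1  (GY1: gyrator matches bond 1)
β4 stroke at I1  (common-e at J1 fixed by 0)
β5 stroke at I2  (J1: bond 0 brought effort, rest push out)
β6 stroke at I3  (0-jn J1 has e-setter on 0)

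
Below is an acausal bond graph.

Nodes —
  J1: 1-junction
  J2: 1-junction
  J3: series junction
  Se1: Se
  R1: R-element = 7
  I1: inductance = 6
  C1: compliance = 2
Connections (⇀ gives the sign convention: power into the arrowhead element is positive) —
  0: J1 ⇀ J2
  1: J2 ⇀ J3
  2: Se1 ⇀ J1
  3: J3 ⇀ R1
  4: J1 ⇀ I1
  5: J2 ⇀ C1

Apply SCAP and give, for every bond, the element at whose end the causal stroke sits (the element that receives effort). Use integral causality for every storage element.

#0 →J1
#1 →J2
#2 →J1
#3 →J3
#4 →I1
#5 →J2

β2 stroke at J1  (Se1: effort source, stroke at far end)
β4 stroke at I1  (prefer integral on I1)
β0 stroke at J1  (common-f at J1 fixed by 4)
β1 stroke at J2  (J2: bond 0 brought flow, rest push out)
β5 stroke at J2  (1-jn J2 has f-setter on 0)
β3 stroke at J3  (J3: bond 1 brought flow, rest push out)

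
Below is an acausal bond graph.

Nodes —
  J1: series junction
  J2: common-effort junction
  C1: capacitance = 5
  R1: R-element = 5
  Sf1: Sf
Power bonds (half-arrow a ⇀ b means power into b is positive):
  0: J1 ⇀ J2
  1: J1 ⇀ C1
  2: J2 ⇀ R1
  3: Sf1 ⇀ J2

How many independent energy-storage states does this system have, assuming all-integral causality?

1  (C1 all integral)

β3 stroke→Sf1  (Sf1 fixes flow; stroke at Sf1)
β1 stroke→J1  (C1: C, integral causality)
β0 stroke→J2  (J1 needs exactly one f-in)
β2 stroke→R1  (J2: bond 0 brought effort, rest push out)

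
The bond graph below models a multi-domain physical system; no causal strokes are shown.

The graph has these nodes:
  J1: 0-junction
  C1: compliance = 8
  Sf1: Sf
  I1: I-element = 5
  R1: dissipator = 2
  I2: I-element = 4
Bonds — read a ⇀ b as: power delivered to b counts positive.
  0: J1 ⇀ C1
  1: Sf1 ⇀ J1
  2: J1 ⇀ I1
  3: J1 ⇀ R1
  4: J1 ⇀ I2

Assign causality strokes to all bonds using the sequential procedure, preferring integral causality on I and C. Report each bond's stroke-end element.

b0 |J1
b1 |Sf1
b2 |I1
b3 |R1
b4 |I2

bond 1 |Sf1  (Sf1: flow source, stroke at near end)
bond 0 |J1  (C1: C, integral causality)
bond 2 |I1  (J1: bond 0 brought effort, rest push out)
bond 3 |R1  (0-jn J1 has e-setter on 0)
bond 4 |I2  (common-e at J1 fixed by 0)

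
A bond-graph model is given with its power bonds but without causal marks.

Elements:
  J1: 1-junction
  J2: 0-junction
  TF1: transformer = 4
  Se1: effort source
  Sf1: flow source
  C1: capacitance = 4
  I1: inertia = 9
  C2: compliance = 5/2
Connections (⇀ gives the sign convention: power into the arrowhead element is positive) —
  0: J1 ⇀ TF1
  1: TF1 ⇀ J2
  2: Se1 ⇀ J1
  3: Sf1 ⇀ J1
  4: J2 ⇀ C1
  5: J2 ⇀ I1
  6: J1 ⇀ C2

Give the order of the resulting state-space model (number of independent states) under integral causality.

#2 →J1  (Se1: effort source, stroke at far end)
#3 →Sf1  (Sf1 (Sf) sets flow on bond)
#0 →J1  (J1: bond 3 brought flow, rest push out)
#6 →J1  (1-jn J1 has f-setter on 3)
#1 →TF1  (TF1 one-in-one-out from 0)
#4 →J2  (C1 outputs effort q/C1)
#5 →I1  (common-e at J2 fixed by 4)

3  (C1, C2, I1 all integral)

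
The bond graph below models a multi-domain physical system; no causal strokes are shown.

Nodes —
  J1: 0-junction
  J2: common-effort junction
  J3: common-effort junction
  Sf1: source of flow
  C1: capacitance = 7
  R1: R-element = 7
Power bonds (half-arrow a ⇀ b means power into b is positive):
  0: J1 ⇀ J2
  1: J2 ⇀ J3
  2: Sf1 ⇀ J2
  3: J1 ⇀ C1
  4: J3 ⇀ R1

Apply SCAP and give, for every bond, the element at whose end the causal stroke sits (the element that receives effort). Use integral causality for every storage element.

#0 stroke→J2
#1 stroke→J3
#2 stroke→Sf1
#3 stroke→J1
#4 stroke→R1

β2 stroke→Sf1  (Sf1: flow source, stroke at near end)
β3 stroke→J1  (C1 outputs effort q/C1)
β0 stroke→J2  (common-e at J1 fixed by 3)
β1 stroke→J3  (J2: bond 0 brought effort, rest push out)
β4 stroke→R1  (J3 effort already set via bond 1)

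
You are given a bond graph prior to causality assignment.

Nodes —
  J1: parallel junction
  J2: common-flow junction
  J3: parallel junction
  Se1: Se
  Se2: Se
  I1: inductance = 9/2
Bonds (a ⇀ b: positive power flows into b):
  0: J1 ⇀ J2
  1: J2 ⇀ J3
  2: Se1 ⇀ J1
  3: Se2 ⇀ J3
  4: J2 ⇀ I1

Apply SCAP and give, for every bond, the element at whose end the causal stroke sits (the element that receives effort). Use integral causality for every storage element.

β0 stroke→J2
β1 stroke→J2
β2 stroke→J1
β3 stroke→J3
β4 stroke→I1

bond 2 |J1  (Se1 (Se) sets effort on bond)
bond 3 |J3  (Se2 (Se) sets effort on bond)
bond 0 |J2  (0-jn J1 has e-setter on 2)
bond 1 |J2  (J3: bond 3 brought effort, rest push out)
bond 4 |I1  (J2 needs exactly one f-in)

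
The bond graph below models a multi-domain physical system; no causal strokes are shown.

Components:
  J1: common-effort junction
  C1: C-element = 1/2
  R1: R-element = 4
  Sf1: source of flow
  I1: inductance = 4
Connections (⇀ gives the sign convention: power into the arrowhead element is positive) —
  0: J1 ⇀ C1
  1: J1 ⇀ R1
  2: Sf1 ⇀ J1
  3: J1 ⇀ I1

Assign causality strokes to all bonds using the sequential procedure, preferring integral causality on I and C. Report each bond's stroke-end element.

β0 stroke at J1
β1 stroke at R1
β2 stroke at Sf1
β3 stroke at I1

b2 stroke→Sf1  (Sf1 fixes flow; stroke at Sf1)
b0 stroke→J1  (prefer integral on C1)
b1 stroke→R1  (J1 effort already set via bond 0)
b3 stroke→I1  (J1 effort already set via bond 0)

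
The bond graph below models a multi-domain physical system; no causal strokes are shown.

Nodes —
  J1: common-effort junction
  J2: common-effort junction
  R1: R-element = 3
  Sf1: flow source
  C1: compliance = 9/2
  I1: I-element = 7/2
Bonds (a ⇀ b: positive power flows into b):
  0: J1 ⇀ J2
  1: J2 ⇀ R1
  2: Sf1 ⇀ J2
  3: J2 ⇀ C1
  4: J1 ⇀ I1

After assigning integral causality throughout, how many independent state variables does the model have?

2  (C1, I1 all integral)

#2 stroke→Sf1  (Sf1 fixes flow; stroke at Sf1)
#3 stroke→J2  (C1 integral (e out))
#0 stroke→J1  (0-jn J2 has e-setter on 3)
#1 stroke→R1  (J2 effort already set via bond 3)
#4 stroke→I1  (common-e at J1 fixed by 0)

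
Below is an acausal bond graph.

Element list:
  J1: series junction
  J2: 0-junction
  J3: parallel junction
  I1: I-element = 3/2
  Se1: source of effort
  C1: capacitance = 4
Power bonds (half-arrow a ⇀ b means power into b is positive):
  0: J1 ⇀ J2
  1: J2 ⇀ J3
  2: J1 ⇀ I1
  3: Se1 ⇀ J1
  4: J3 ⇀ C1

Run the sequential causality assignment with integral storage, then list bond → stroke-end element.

bond 0 stroke→J1
bond 1 stroke→J2
bond 2 stroke→I1
bond 3 stroke→J1
bond 4 stroke→J3

bond 3 stroke at J1  (Se1 (Se) sets effort on bond)
bond 2 stroke at I1  (I1 outputs flow p/I1)
bond 0 stroke at J1  (J1: bond 2 brought flow, rest push out)
bond 1 stroke at J2  (J2: last free bond brings effort in)
bond 4 stroke at J3  (only one effort-in slot at J3)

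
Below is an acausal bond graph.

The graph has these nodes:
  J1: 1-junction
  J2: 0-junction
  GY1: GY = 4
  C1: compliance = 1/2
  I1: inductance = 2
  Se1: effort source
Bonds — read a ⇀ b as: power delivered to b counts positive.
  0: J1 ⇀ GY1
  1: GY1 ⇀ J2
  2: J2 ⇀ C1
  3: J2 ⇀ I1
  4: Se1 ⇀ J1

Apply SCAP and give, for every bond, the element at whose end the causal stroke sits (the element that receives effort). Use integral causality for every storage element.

b0 stroke at GY1
b1 stroke at GY1
b2 stroke at J2
b3 stroke at I1
b4 stroke at J1

bond 4 |J1  (Se1: effort source, stroke at far end)
bond 0 |GY1  (J1 needs exactly one f-in)
bond 1 |GY1  (GY1: gyrator matches bond 0)
bond 2 |J2  (C1: C, integral causality)
bond 3 |I1  (0-jn J2 has e-setter on 2)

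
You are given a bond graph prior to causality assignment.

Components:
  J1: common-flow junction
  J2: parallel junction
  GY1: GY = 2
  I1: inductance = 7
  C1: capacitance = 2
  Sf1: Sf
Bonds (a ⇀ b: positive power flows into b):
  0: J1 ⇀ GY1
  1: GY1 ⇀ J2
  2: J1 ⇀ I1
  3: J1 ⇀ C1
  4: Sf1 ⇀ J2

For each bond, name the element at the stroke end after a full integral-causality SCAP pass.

β0 →J1
β1 →J2
β2 →I1
β3 →J1
β4 →Sf1

β4 stroke at Sf1  (Sf1: flow source, stroke at near end)
β1 stroke at J2  (J2: last free bond brings effort in)
β0 stroke at J1  (GY GY1: same side as bond 1)
β2 stroke at I1  (prefer integral on I1)
β3 stroke at J1  (J1 flow already set via bond 2)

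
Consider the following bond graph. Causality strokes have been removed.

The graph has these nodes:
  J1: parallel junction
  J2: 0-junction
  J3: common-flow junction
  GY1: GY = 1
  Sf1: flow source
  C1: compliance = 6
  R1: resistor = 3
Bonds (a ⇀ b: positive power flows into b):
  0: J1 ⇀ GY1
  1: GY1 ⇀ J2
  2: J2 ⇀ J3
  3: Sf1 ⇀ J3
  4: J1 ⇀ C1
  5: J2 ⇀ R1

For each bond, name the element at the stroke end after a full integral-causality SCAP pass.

bond 3 stroke→Sf1  (Sf1 fixes flow; stroke at Sf1)
bond 2 stroke→J3  (J3 flow already set via bond 3)
bond 4 stroke→J1  (C1: C, integral causality)
bond 0 stroke→GY1  (common-e at J1 fixed by 4)
bond 1 stroke→GY1  (through GY1, causality inverts; strokes same side of GY1)
bond 5 stroke→J2  (only one effort-in slot at J2)

β0 stroke→GY1
β1 stroke→GY1
β2 stroke→J3
β3 stroke→Sf1
β4 stroke→J1
β5 stroke→J2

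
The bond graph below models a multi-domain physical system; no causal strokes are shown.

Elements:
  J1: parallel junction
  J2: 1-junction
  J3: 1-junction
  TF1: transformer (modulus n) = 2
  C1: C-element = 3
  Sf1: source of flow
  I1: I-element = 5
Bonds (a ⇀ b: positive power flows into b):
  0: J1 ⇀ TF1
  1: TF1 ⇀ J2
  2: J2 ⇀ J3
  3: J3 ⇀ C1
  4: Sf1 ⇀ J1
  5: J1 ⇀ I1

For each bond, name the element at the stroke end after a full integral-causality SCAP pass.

bond 0 stroke→J1
bond 1 stroke→TF1
bond 2 stroke→J2
bond 3 stroke→J3
bond 4 stroke→Sf1
bond 5 stroke→I1

#4 |Sf1  (source Sf1 imposes f)
#3 |J3  (prefer integral on C1)
#2 |J2  (J3 needs exactly one f-in)
#1 |TF1  (J2: last free bond brings flow in)
#0 |J1  (TF TF1: opposite of bond 1)
#5 |I1  (common-e at J1 fixed by 0)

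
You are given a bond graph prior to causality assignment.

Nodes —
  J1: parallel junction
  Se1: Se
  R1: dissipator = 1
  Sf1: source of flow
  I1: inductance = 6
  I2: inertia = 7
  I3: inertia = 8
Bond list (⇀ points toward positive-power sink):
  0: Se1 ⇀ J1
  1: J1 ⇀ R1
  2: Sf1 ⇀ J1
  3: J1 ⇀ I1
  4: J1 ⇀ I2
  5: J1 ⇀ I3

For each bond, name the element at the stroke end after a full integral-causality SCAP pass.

bond 0 →J1  (Se1 fixes effort; stroke away)
bond 2 →Sf1  (Sf1: flow source, stroke at near end)
bond 1 →R1  (J1: bond 0 brought effort, rest push out)
bond 3 →I1  (common-e at J1 fixed by 0)
bond 4 →I2  (J1 effort already set via bond 0)
bond 5 →I3  (J1 effort already set via bond 0)

bond 0 |J1
bond 1 |R1
bond 2 |Sf1
bond 3 |I1
bond 4 |I2
bond 5 |I3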